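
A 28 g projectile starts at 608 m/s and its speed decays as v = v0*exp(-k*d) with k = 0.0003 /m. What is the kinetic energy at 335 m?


v = v0*exp(-k*d) = 608*exp(-0.0003*335) = 549.866 m/s
E = 0.5*m*v^2 = 0.5*0.028*549.866^2 = 4233 J

4233 J


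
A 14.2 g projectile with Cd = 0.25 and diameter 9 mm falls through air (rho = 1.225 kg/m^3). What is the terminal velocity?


A = pi*(d/2)^2 = pi*(9/2000)^2 = 6.36173e-05 m^2
vt = sqrt(2mg/(Cd*rho*A)) = sqrt(2*0.0142*9.81/(0.25 * 1.225 * 6.36173e-05)) = 119.6 m/s

119.6 m/s


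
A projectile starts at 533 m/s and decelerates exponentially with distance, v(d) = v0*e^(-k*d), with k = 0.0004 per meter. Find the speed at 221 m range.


v = v0*exp(-k*d) = 533*exp(-0.0004*221) = 487.9 m/s

487.9 m/s


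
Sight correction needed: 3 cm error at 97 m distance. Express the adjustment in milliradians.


1 mrad subtends 1 cm per 10 m of range, so adj = error_cm / (dist_m / 10) = 3 / (97/10) = 0.3093 mrad

0.3093 mrad


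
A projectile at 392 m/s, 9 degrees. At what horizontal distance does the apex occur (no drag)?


R = v0^2*sin(2*theta)/g = 392^2*sin(2*9°)/9.81 = 4840.45 m
apex_dist = R/2 = 4840.45/2 = 2420 m

2420 m


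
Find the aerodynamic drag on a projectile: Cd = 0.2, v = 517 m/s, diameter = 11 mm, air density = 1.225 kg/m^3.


A = pi*(d/2)^2 = pi*(11/2000)^2 = 9.50332e-05 m^2
Fd = 0.5*Cd*rho*A*v^2 = 0.5*0.2*1.225*9.50332e-05*517^2 = 3.112 N

3.112 N


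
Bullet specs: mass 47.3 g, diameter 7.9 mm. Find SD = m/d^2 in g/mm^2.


SD = m/d^2 = 47.3/7.9^2 = 0.7579 g/mm^2

0.7579 g/mm^2


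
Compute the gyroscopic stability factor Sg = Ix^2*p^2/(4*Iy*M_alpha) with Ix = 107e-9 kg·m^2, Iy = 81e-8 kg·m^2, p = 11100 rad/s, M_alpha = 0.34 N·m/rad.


Sg = Ix^2 * p^2 / (4 * Iy * M_alpha) = (107e-9)^2 * 11100^2 / (4 * 81e-8 * 0.34) = 1.281

1.281


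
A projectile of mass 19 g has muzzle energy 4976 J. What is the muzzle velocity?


v = sqrt(2*E/m) = sqrt(2*4976/0.019) = 723.7 m/s

723.7 m/s


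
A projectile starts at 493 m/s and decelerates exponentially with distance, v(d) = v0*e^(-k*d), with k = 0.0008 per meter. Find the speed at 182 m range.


v = v0*exp(-k*d) = 493*exp(-0.0008*182) = 426.2 m/s

426.2 m/s


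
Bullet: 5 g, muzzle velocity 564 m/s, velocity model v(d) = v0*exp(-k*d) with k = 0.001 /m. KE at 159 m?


v = v0*exp(-k*d) = 564*exp(-0.001*159) = 481.09 m/s
E = 0.5*m*v^2 = 0.5*0.005*481.09^2 = 578.6 J

578.6 J


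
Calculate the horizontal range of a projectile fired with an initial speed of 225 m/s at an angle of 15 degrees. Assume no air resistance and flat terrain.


R = v0^2 * sin(2*theta) / g = 225^2 * sin(2*15°) / 9.81 = 2580 m

2580 m


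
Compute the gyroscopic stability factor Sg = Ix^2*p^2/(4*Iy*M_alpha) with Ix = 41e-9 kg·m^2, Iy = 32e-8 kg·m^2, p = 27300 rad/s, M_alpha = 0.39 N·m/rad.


Sg = Ix^2 * p^2 / (4 * Iy * M_alpha) = (41e-9)^2 * 27300^2 / (4 * 32e-8 * 0.39) = 2.51

2.51


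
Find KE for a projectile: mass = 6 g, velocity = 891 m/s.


E = 0.5*m*v^2 = 0.5*0.006*891^2 = 2382 J

2382 J


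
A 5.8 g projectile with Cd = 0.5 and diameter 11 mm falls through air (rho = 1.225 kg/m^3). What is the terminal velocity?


A = pi*(d/2)^2 = pi*(11/2000)^2 = 9.50332e-05 m^2
vt = sqrt(2mg/(Cd*rho*A)) = sqrt(2*0.0058*9.81/(0.5 * 1.225 * 9.50332e-05)) = 44.22 m/s

44.22 m/s


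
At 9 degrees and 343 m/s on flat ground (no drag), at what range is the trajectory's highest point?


R = v0^2*sin(2*theta)/g = 343^2*sin(2*9°)/9.81 = 3705.97 m
apex_dist = R/2 = 3705.97/2 = 1853 m

1853 m


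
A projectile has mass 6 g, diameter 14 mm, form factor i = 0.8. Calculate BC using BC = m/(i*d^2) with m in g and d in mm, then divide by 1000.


BC = m/(i*d^2*1000) = 6/(0.8 * 14^2 * 1000) = 3.827e-05

3.827e-05


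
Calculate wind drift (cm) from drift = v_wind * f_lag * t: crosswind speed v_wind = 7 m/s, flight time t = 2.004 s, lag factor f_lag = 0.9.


drift = v_wind * lag * t = 7 * 0.9 * 2.004 = 12.6252 m ≈ 1263 cm

1263 cm


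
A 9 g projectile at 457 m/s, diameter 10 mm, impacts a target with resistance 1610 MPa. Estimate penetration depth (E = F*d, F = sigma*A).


A = pi*(d/2)^2 = pi*(10/2)^2 = 78.5398 mm^2
E = 0.5*m*v^2 = 0.5*0.009*457^2 = 939.82 J
depth = E/(sigma*A) = 939.82 J / (1610 MPa * 78.5398 mm^2) = 939.82/(1610 * 78.5398) m = 0.0074324 m ≈ 7.432 mm

7.432 mm


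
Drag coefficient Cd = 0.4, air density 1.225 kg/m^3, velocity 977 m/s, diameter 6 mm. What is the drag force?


A = pi*(d/2)^2 = pi*(6/2000)^2 = 2.82743e-05 m^2
Fd = 0.5*Cd*rho*A*v^2 = 0.5*0.4*1.225*2.82743e-05*977^2 = 6.612 N

6.612 N


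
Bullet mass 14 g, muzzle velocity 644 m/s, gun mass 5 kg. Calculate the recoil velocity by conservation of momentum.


v_recoil = m_p * v_p / m_gun = 0.014 * 644 / 5 = 1.803 m/s

1.803 m/s


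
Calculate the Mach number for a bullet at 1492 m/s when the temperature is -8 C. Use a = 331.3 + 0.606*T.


a = 331.3 + 0.606*(-8) = 326.452 m/s
M = v/a = 1492/326.452 = 4.57

4.57


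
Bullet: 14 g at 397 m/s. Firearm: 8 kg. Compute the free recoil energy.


v_r = m_p*v_p/m_gun = 0.014*397/8 = 0.69475 m/s, E_r = 0.5*m_gun*v_r^2 = 0.5*8*0.69475^2 = 1.931 J

1.931 J


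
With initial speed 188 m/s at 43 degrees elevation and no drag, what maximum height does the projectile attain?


H = (v0*sin(theta))^2 / (2g) = (188*sin(43°))^2 / (2*9.81) = 837.9 m

837.9 m


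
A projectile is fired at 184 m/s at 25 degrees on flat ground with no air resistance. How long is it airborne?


T = 2*v0*sin(theta)/g = 2*184*sin(25°)/9.81 = 15.85 s

15.85 s


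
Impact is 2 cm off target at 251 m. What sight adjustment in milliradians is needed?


1 mrad subtends 1 cm per 10 m of range, so adj = error_cm / (dist_m / 10) = 2 / (251/10) = 0.07968 mrad

0.07968 mrad


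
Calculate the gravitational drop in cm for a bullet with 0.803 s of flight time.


drop = 0.5*g*t^2 = 0.5*9.81*0.803^2 = 3.16279 m ≈ 316.3 cm

316.3 cm


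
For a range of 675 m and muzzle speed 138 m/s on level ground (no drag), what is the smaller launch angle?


sin(2*theta) = R*g/v0^2 = 675*9.81/138^2 = 0.347708, theta = arcsin(0.347708)/2 = 10.17°

10.17 degrees


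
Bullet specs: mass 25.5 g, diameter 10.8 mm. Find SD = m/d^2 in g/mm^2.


SD = m/d^2 = 25.5/10.8^2 = 0.2186 g/mm^2

0.2186 g/mm^2


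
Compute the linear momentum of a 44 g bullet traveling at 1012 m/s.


p = m*v = 0.044*1012 = 44.53 kg·m/s

44.53 kg·m/s


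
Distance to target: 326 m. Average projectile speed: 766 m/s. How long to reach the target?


t = d/v = 326/766 = 0.4256 s

0.4256 s


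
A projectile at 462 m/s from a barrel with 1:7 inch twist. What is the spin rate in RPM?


twist_m = 7*0.0254 = 0.1778 m
spin = v/twist = 462/0.1778 = 2598.425 rev/s
RPM = spin*60 = 2598.425*60 ≈ 155906 RPM

155906 RPM


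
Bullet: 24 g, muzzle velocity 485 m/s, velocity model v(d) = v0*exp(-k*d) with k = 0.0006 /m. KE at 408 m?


v = v0*exp(-k*d) = 485*exp(-0.0006*408) = 379.688 m/s
E = 0.5*m*v^2 = 0.5*0.024*379.688^2 = 1730 J

1730 J


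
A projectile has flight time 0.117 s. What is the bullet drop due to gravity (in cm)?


drop = 0.5*g*t^2 = 0.5*9.81*0.117^2 = 0.0671445 m ≈ 6.714 cm

6.714 cm


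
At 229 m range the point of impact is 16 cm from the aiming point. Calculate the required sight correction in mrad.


1 mrad subtends 1 cm per 10 m of range, so adj = error_cm / (dist_m / 10) = 16 / (229/10) = 0.6987 mrad

0.6987 mrad


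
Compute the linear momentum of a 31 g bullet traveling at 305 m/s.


p = m*v = 0.031*305 = 9.455 kg·m/s

9.455 kg·m/s


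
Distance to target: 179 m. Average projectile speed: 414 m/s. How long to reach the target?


t = d/v = 179/414 = 0.4324 s

0.4324 s


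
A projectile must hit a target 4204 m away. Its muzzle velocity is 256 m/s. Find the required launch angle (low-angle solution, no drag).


sin(2*theta) = R*g/v0^2 = 4204*9.81/256^2 = 0.629291, theta = arcsin(0.629291)/2 = 19.5°

19.5 degrees


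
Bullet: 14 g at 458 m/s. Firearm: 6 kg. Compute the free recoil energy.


v_r = m_p*v_p/m_gun = 0.014*458/6 = 1.06867 m/s, E_r = 0.5*m_gun*v_r^2 = 0.5*6*1.06867^2 = 3.426 J

3.426 J


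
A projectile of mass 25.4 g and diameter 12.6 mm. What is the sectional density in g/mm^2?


SD = m/d^2 = 25.4/12.6^2 = 0.16 g/mm^2

0.16 g/mm^2


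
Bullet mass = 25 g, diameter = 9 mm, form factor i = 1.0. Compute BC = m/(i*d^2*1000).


BC = m/(i*d^2*1000) = 25/(1.0 * 9^2 * 1000) = 0.0003086

0.0003086


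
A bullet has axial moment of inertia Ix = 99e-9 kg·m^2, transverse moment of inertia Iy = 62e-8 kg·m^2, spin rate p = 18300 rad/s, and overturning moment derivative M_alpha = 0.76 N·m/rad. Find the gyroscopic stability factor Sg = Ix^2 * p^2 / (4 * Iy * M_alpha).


Sg = Ix^2 * p^2 / (4 * Iy * M_alpha) = (99e-9)^2 * 18300^2 / (4 * 62e-8 * 0.76) = 1.741

1.741


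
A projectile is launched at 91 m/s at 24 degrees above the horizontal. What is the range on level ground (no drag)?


R = v0^2 * sin(2*theta) / g = 91^2 * sin(2*24°) / 9.81 = 627.3 m

627.3 m


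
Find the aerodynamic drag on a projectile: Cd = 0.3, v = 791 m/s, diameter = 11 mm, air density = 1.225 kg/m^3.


A = pi*(d/2)^2 = pi*(11/2000)^2 = 9.50332e-05 m^2
Fd = 0.5*Cd*rho*A*v^2 = 0.5*0.3*1.225*9.50332e-05*791^2 = 10.93 N

10.93 N


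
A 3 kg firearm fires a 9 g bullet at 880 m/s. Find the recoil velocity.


v_recoil = m_p * v_p / m_gun = 0.009 * 880 / 3 = 2.64 m/s

2.64 m/s


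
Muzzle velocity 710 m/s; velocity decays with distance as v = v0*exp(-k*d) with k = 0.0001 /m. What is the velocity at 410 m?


v = v0*exp(-k*d) = 710*exp(-0.0001*410) = 681.5 m/s

681.5 m/s


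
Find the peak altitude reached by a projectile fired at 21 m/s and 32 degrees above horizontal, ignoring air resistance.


H = (v0*sin(theta))^2 / (2g) = (21*sin(32°))^2 / (2*9.81) = 6.312 m

6.312 m


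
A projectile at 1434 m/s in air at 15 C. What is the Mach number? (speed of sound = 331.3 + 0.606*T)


a = 331.3 + 0.606*(15) = 340.39 m/s
M = v/a = 1434/340.39 = 4.213

4.213


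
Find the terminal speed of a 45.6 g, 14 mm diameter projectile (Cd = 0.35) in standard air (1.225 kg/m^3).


A = pi*(d/2)^2 = pi*(14/2000)^2 = 1.53938e-04 m^2
vt = sqrt(2mg/(Cd*rho*A)) = sqrt(2*0.0456*9.81/(0.35 * 1.225 * 1.53938e-04)) = 116.4 m/s

116.4 m/s


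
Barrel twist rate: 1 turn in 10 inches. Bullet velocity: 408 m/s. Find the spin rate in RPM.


twist_m = 10*0.0254 = 0.254 m
spin = v/twist = 408/0.254 = 1606.299 rev/s
RPM = spin*60 = 1606.299*60 ≈ 96378 RPM

96378 RPM


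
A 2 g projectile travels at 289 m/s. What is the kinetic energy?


E = 0.5*m*v^2 = 0.5*0.002*289^2 = 83.52 J

83.52 J


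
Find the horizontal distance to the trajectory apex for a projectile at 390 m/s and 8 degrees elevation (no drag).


R = v0^2*sin(2*theta)/g = 390^2*sin(2*8°)/9.81 = 4273.64 m
apex_dist = R/2 = 4273.64/2 = 2137 m

2137 m


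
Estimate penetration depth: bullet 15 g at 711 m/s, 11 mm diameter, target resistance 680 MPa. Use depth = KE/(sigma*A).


A = pi*(d/2)^2 = pi*(11/2)^2 = 95.0332 mm^2
E = 0.5*m*v^2 = 0.5*0.015*711^2 = 3791.41 J
depth = E/(sigma*A) = 3791.41 J / (680 MPa * 95.0332 mm^2) = 3791.41/(680 * 95.0332) m = 0.05867 m ≈ 58.67 mm

58.67 mm


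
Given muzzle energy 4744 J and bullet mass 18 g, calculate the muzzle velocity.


v = sqrt(2*E/m) = sqrt(2*4744/0.018) = 726 m/s

726 m/s


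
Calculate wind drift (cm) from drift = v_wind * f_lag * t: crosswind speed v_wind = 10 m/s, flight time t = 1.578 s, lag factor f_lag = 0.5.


drift = v_wind * lag * t = 10 * 0.5 * 1.578 = 7.89 m ≈ 789 cm

789 cm


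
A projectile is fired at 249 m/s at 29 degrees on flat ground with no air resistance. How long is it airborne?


T = 2*v0*sin(theta)/g = 2*249*sin(29°)/9.81 = 24.61 s

24.61 s


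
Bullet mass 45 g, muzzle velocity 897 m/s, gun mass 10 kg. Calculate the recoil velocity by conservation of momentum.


v_recoil = m_p * v_p / m_gun = 0.045 * 897 / 10 = 4.037 m/s

4.037 m/s


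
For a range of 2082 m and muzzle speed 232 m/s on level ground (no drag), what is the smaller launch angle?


sin(2*theta) = R*g/v0^2 = 2082*9.81/232^2 = 0.379467, theta = arcsin(0.379467)/2 = 11.15°

11.15 degrees


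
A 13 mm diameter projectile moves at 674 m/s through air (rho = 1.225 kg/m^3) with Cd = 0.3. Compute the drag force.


A = pi*(d/2)^2 = pi*(13/2000)^2 = 1.32732e-04 m^2
Fd = 0.5*Cd*rho*A*v^2 = 0.5*0.3*1.225*1.32732e-04*674^2 = 11.08 N

11.08 N


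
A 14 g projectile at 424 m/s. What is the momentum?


p = m*v = 0.014*424 = 5.936 kg·m/s

5.936 kg·m/s


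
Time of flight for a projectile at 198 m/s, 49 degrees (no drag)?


T = 2*v0*sin(theta)/g = 2*198*sin(49°)/9.81 = 30.47 s

30.47 s


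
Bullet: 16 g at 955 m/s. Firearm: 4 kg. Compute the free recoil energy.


v_r = m_p*v_p/m_gun = 0.016*955/4 = 3.82 m/s, E_r = 0.5*m_gun*v_r^2 = 0.5*4*3.82^2 = 29.18 J

29.18 J


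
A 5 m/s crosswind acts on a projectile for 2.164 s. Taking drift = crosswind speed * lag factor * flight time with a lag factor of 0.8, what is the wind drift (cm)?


drift = v_wind * lag * t = 5 * 0.8 * 2.164 = 8.656 m ≈ 865.6 cm

865.6 cm


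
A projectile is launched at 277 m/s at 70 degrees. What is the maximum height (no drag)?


H = (v0*sin(theta))^2 / (2g) = (277*sin(70°))^2 / (2*9.81) = 3453 m

3453 m


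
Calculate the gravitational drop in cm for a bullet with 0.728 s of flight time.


drop = 0.5*g*t^2 = 0.5*9.81*0.728^2 = 2.59957 m ≈ 260 cm

260 cm


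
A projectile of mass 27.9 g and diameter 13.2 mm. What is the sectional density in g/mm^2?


SD = m/d^2 = 27.9/13.2^2 = 0.1601 g/mm^2

0.1601 g/mm^2


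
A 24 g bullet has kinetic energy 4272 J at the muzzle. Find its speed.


v = sqrt(2*E/m) = sqrt(2*4272/0.024) = 596.7 m/s

596.7 m/s


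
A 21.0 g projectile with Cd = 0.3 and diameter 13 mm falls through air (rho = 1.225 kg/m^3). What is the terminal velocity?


A = pi*(d/2)^2 = pi*(13/2000)^2 = 1.32732e-04 m^2
vt = sqrt(2mg/(Cd*rho*A)) = sqrt(2*0.021*9.81/(0.3 * 1.225 * 1.32732e-04)) = 91.91 m/s

91.91 m/s


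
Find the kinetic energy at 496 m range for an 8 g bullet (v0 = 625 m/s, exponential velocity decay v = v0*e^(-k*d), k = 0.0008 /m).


v = v0*exp(-k*d) = 625*exp(-0.0008*496) = 420.293 m/s
E = 0.5*m*v^2 = 0.5*0.008*420.293^2 = 706.6 J

706.6 J


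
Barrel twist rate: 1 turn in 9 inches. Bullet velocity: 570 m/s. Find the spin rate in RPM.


twist_m = 9*0.0254 = 0.2286 m
spin = v/twist = 570/0.2286 = 2493.438 rev/s
RPM = spin*60 = 2493.438*60 ≈ 149606 RPM

149606 RPM


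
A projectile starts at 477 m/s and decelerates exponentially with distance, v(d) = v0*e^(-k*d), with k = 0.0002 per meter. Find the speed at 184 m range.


v = v0*exp(-k*d) = 477*exp(-0.0002*184) = 459.8 m/s

459.8 m/s


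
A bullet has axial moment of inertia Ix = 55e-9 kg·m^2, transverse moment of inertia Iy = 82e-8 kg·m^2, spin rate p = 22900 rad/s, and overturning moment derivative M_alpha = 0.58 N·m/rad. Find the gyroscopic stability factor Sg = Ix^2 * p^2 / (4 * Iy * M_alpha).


Sg = Ix^2 * p^2 / (4 * Iy * M_alpha) = (55e-9)^2 * 22900^2 / (4 * 82e-8 * 0.58) = 0.8339

0.8339


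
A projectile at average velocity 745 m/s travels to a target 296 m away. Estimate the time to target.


t = d/v = 296/745 = 0.3973 s

0.3973 s


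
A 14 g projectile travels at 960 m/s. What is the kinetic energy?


E = 0.5*m*v^2 = 0.5*0.014*960^2 = 6451 J

6451 J


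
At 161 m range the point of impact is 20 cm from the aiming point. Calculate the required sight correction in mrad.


1 mrad subtends 1 cm per 10 m of range, so adj = error_cm / (dist_m / 10) = 20 / (161/10) = 1.242 mrad

1.242 mrad


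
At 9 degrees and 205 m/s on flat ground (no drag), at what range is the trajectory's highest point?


R = v0^2*sin(2*theta)/g = 205^2*sin(2*9°)/9.81 = 1323.8 m
apex_dist = R/2 = 1323.8/2 = 661.9 m

661.9 m


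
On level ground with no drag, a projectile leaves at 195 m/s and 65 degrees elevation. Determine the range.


R = v0^2 * sin(2*theta) / g = 195^2 * sin(2*65°) / 9.81 = 2969 m

2969 m


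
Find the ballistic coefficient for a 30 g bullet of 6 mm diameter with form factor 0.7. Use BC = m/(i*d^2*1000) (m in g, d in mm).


BC = m/(i*d^2*1000) = 30/(0.7 * 6^2 * 1000) = 0.00119

0.00119


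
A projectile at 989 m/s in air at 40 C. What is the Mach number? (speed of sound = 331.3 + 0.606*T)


a = 331.3 + 0.606*(40) = 355.54 m/s
M = v/a = 989/355.54 = 2.782

2.782


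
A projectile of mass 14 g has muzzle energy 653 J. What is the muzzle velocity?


v = sqrt(2*E/m) = sqrt(2*653/0.014) = 305.4 m/s

305.4 m/s


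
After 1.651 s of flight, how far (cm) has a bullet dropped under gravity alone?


drop = 0.5*g*t^2 = 0.5*9.81*1.651^2 = 13.3701 m ≈ 1337 cm

1337 cm


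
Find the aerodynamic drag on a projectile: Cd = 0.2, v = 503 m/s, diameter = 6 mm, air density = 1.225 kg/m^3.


A = pi*(d/2)^2 = pi*(6/2000)^2 = 2.82743e-05 m^2
Fd = 0.5*Cd*rho*A*v^2 = 0.5*0.2*1.225*2.82743e-05*503^2 = 0.8763 N

0.8763 N


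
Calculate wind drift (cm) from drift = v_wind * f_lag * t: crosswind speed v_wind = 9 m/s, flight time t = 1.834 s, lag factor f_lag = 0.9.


drift = v_wind * lag * t = 9 * 0.9 * 1.834 = 14.8554 m ≈ 1486 cm

1486 cm


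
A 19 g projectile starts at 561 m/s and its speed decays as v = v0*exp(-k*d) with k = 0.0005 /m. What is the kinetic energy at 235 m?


v = v0*exp(-k*d) = 561*exp(-0.0005*235) = 498.808 m/s
E = 0.5*m*v^2 = 0.5*0.019*498.808^2 = 2364 J

2364 J


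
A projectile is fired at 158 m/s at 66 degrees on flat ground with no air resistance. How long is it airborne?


T = 2*v0*sin(theta)/g = 2*158*sin(66°)/9.81 = 29.43 s

29.43 s


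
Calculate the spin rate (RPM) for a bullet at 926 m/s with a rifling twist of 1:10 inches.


twist_m = 10*0.0254 = 0.254 m
spin = v/twist = 926/0.254 = 3645.669 rev/s
RPM = spin*60 = 3645.669*60 ≈ 218740 RPM

218740 RPM


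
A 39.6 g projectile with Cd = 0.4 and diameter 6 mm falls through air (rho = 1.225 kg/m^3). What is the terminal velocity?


A = pi*(d/2)^2 = pi*(6/2000)^2 = 2.82743e-05 m^2
vt = sqrt(2mg/(Cd*rho*A)) = sqrt(2*0.0396*9.81/(0.4 * 1.225 * 2.82743e-05)) = 236.8 m/s

236.8 m/s


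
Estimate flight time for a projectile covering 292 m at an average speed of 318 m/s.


t = d/v = 292/318 = 0.9182 s

0.9182 s


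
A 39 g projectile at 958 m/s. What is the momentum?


p = m*v = 0.039*958 = 37.36 kg·m/s

37.36 kg·m/s


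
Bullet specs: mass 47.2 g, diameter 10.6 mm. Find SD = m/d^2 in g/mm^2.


SD = m/d^2 = 47.2/10.6^2 = 0.4201 g/mm^2

0.4201 g/mm^2


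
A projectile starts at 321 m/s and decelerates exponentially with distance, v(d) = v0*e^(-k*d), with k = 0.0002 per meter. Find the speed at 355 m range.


v = v0*exp(-k*d) = 321*exp(-0.0002*355) = 299 m/s

299 m/s


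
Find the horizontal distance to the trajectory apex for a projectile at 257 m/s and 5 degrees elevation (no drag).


R = v0^2*sin(2*theta)/g = 257^2*sin(2*5°)/9.81 = 1169.14 m
apex_dist = R/2 = 1169.14/2 = 584.6 m

584.6 m


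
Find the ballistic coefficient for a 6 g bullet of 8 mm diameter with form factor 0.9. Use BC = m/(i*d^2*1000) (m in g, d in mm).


BC = m/(i*d^2*1000) = 6/(0.9 * 8^2 * 1000) = 0.0001042

0.0001042


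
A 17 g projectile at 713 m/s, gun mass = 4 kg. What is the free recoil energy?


v_r = m_p*v_p/m_gun = 0.017*713/4 = 3.03025 m/s, E_r = 0.5*m_gun*v_r^2 = 0.5*4*3.03025^2 = 18.36 J

18.36 J


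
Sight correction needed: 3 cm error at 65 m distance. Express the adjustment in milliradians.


1 mrad subtends 1 cm per 10 m of range, so adj = error_cm / (dist_m / 10) = 3 / (65/10) = 0.4615 mrad

0.4615 mrad


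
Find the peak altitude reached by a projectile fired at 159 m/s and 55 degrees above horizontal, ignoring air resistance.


H = (v0*sin(theta))^2 / (2g) = (159*sin(55°))^2 / (2*9.81) = 864.6 m

864.6 m


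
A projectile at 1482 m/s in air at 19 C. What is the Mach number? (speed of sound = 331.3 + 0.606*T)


a = 331.3 + 0.606*(19) = 342.814 m/s
M = v/a = 1482/342.814 = 4.323

4.323


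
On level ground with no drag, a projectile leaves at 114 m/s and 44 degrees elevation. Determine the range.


R = v0^2 * sin(2*theta) / g = 114^2 * sin(2*44°) / 9.81 = 1324 m

1324 m


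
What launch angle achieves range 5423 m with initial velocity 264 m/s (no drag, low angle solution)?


sin(2*theta) = R*g/v0^2 = 5423*9.81/264^2 = 0.76331, theta = arcsin(0.76331)/2 = 24.88°

24.88 degrees


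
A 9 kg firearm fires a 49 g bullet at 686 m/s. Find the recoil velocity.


v_recoil = m_p * v_p / m_gun = 0.049 * 686 / 9 = 3.735 m/s

3.735 m/s


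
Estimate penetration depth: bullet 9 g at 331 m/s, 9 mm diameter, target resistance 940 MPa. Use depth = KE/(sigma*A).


A = pi*(d/2)^2 = pi*(9/2)^2 = 63.6173 mm^2
E = 0.5*m*v^2 = 0.5*0.009*331^2 = 493.024 J
depth = E/(sigma*A) = 493.024 J / (940 MPa * 63.6173 mm^2) = 493.024/(940 * 63.6173) m = 0.00824453 m ≈ 8.245 mm

8.245 mm


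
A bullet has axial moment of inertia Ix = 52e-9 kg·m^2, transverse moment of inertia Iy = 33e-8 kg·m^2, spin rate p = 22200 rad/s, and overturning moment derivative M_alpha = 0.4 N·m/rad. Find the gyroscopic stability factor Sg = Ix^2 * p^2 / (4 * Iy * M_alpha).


Sg = Ix^2 * p^2 / (4 * Iy * M_alpha) = (52e-9)^2 * 22200^2 / (4 * 33e-8 * 0.4) = 2.524

2.524


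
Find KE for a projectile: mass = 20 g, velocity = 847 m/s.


E = 0.5*m*v^2 = 0.5*0.02*847^2 = 7174 J

7174 J


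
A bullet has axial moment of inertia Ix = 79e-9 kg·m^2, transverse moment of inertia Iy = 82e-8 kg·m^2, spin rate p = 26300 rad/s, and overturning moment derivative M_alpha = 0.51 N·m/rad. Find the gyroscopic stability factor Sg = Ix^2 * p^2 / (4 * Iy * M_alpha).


Sg = Ix^2 * p^2 / (4 * Iy * M_alpha) = (79e-9)^2 * 26300^2 / (4 * 82e-8 * 0.51) = 2.581

2.581


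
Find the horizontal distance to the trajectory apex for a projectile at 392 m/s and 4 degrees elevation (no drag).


R = v0^2*sin(2*theta)/g = 392^2*sin(2*4°)/9.81 = 2180.01 m
apex_dist = R/2 = 2180.01/2 = 1090 m

1090 m


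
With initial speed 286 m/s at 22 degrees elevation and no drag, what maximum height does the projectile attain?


H = (v0*sin(theta))^2 / (2g) = (286*sin(22°))^2 / (2*9.81) = 585 m

585 m


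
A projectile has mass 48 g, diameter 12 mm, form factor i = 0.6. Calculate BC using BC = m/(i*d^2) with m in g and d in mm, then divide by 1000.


BC = m/(i*d^2*1000) = 48/(0.6 * 12^2 * 1000) = 0.0005556

0.0005556


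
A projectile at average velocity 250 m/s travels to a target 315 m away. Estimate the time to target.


t = d/v = 315/250 = 1.26 s

1.26 s


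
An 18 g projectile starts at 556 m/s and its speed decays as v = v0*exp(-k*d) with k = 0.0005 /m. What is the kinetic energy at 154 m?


v = v0*exp(-k*d) = 556*exp(-0.0005*154) = 514.795 m/s
E = 0.5*m*v^2 = 0.5*0.018*514.795^2 = 2385 J

2385 J


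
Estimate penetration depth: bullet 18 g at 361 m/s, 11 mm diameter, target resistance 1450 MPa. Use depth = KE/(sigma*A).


A = pi*(d/2)^2 = pi*(11/2)^2 = 95.0332 mm^2
E = 0.5*m*v^2 = 0.5*0.018*361^2 = 1172.89 J
depth = E/(sigma*A) = 1172.89 J / (1450 MPa * 95.0332 mm^2) = 1172.89/(1450 * 95.0332) m = 0.00851165 m ≈ 8.512 mm

8.512 mm


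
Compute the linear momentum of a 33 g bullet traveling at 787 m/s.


p = m*v = 0.033*787 = 25.97 kg·m/s

25.97 kg·m/s


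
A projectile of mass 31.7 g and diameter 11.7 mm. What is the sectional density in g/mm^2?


SD = m/d^2 = 31.7/11.7^2 = 0.2316 g/mm^2

0.2316 g/mm^2


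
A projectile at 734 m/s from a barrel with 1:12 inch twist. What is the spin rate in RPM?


twist_m = 12*0.0254 = 0.3048 m
spin = v/twist = 734/0.3048 = 2408.136 rev/s
RPM = spin*60 = 2408.136*60 ≈ 144488 RPM

144488 RPM


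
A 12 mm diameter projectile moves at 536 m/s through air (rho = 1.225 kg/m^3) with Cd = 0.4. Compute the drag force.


A = pi*(d/2)^2 = pi*(12/2000)^2 = 1.13097e-04 m^2
Fd = 0.5*Cd*rho*A*v^2 = 0.5*0.4*1.225*1.13097e-04*536^2 = 7.961 N

7.961 N


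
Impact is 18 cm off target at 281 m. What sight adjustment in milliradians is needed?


1 mrad subtends 1 cm per 10 m of range, so adj = error_cm / (dist_m / 10) = 18 / (281/10) = 0.6406 mrad

0.6406 mrad


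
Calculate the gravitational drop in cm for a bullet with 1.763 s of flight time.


drop = 0.5*g*t^2 = 0.5*9.81*1.763^2 = 15.2456 m ≈ 1525 cm

1525 cm


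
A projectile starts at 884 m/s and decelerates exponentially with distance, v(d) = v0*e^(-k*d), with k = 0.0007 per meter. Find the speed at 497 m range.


v = v0*exp(-k*d) = 884*exp(-0.0007*497) = 624.3 m/s

624.3 m/s


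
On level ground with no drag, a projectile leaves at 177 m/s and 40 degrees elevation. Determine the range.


R = v0^2 * sin(2*theta) / g = 177^2 * sin(2*40°) / 9.81 = 3145 m

3145 m


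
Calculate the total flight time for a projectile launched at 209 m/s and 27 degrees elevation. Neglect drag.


T = 2*v0*sin(theta)/g = 2*209*sin(27°)/9.81 = 19.34 s

19.34 s


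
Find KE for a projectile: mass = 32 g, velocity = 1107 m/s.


E = 0.5*m*v^2 = 0.5*0.032*1107^2 = 19607 J

19607 J


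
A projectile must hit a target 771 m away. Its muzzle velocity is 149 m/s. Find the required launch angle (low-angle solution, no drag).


sin(2*theta) = R*g/v0^2 = 771*9.81/149^2 = 0.340683, theta = arcsin(0.340683)/2 = 9.959°

9.959 degrees


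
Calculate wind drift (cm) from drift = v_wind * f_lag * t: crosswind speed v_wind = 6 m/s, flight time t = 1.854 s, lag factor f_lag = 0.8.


drift = v_wind * lag * t = 6 * 0.8 * 1.854 = 8.8992 m ≈ 889.9 cm

889.9 cm


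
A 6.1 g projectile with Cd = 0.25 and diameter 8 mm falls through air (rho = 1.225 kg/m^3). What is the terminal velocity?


A = pi*(d/2)^2 = pi*(8/2000)^2 = 5.02655e-05 m^2
vt = sqrt(2mg/(Cd*rho*A)) = sqrt(2*0.0061*9.81/(0.25 * 1.225 * 5.02655e-05)) = 88.17 m/s

88.17 m/s


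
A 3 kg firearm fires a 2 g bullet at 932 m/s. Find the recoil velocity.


v_recoil = m_p * v_p / m_gun = 0.002 * 932 / 3 = 0.6213 m/s

0.6213 m/s


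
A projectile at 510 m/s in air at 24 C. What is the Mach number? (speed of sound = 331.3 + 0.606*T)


a = 331.3 + 0.606*(24) = 345.844 m/s
M = v/a = 510/345.844 = 1.475

1.475


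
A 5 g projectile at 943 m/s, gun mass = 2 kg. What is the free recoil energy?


v_r = m_p*v_p/m_gun = 0.005*943/2 = 2.3575 m/s, E_r = 0.5*m_gun*v_r^2 = 0.5*2*2.3575^2 = 5.558 J

5.558 J


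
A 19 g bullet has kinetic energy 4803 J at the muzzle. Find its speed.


v = sqrt(2*E/m) = sqrt(2*4803/0.019) = 711 m/s

711 m/s


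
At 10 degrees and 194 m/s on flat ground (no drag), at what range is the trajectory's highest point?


R = v0^2*sin(2*theta)/g = 194^2*sin(2*10°)/9.81 = 1312.16 m
apex_dist = R/2 = 1312.16/2 = 656.1 m

656.1 m


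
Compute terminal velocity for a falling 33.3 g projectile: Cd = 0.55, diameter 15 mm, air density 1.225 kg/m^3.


A = pi*(d/2)^2 = pi*(15/2000)^2 = 1.76715e-04 m^2
vt = sqrt(2mg/(Cd*rho*A)) = sqrt(2*0.0333*9.81/(0.55 * 1.225 * 1.76715e-04)) = 74.08 m/s

74.08 m/s


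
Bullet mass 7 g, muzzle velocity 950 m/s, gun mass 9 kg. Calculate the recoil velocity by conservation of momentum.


v_recoil = m_p * v_p / m_gun = 0.007 * 950 / 9 = 0.7389 m/s

0.7389 m/s


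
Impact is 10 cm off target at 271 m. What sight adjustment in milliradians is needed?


1 mrad subtends 1 cm per 10 m of range, so adj = error_cm / (dist_m / 10) = 10 / (271/10) = 0.369 mrad

0.369 mrad


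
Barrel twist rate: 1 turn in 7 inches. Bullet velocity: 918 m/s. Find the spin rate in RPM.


twist_m = 7*0.0254 = 0.1778 m
spin = v/twist = 918/0.1778 = 5163.105 rev/s
RPM = spin*60 = 5163.105*60 ≈ 309786 RPM

309786 RPM


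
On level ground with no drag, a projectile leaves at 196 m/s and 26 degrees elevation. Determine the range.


R = v0^2 * sin(2*theta) / g = 196^2 * sin(2*26°) / 9.81 = 3086 m

3086 m


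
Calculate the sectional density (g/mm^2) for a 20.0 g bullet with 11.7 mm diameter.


SD = m/d^2 = 20.0/11.7^2 = 0.1461 g/mm^2

0.1461 g/mm^2


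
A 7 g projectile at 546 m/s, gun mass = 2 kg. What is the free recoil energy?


v_r = m_p*v_p/m_gun = 0.007*546/2 = 1.911 m/s, E_r = 0.5*m_gun*v_r^2 = 0.5*2*1.911^2 = 3.652 J

3.652 J


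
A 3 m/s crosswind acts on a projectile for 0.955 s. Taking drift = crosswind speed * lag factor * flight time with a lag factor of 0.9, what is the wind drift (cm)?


drift = v_wind * lag * t = 3 * 0.9 * 0.955 = 2.5785 m ≈ 257.9 cm

257.9 cm


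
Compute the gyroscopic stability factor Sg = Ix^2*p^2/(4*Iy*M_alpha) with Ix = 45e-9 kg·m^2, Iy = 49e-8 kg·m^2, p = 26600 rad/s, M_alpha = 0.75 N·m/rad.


Sg = Ix^2 * p^2 / (4 * Iy * M_alpha) = (45e-9)^2 * 26600^2 / (4 * 49e-8 * 0.75) = 0.9747

0.9747


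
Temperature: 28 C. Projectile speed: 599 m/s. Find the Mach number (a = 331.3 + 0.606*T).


a = 331.3 + 0.606*(28) = 348.268 m/s
M = v/a = 599/348.268 = 1.72

1.72


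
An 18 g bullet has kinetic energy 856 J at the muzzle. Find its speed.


v = sqrt(2*E/m) = sqrt(2*856/0.018) = 308.4 m/s

308.4 m/s


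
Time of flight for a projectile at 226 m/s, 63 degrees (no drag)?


T = 2*v0*sin(theta)/g = 2*226*sin(63°)/9.81 = 41.05 s

41.05 s


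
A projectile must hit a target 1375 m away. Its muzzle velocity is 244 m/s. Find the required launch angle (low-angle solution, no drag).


sin(2*theta) = R*g/v0^2 = 1375*9.81/244^2 = 0.226565, theta = arcsin(0.226565)/2 = 6.547°

6.547 degrees


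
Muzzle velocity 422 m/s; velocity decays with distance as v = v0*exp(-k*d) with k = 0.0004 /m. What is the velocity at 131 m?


v = v0*exp(-k*d) = 422*exp(-0.0004*131) = 400.5 m/s

400.5 m/s


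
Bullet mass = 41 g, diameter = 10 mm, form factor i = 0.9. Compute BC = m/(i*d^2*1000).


BC = m/(i*d^2*1000) = 41/(0.9 * 10^2 * 1000) = 0.0004556

0.0004556


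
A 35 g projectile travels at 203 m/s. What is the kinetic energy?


E = 0.5*m*v^2 = 0.5*0.035*203^2 = 721.2 J

721.2 J


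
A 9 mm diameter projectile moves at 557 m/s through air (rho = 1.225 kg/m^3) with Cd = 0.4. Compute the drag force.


A = pi*(d/2)^2 = pi*(9/2000)^2 = 6.36173e-05 m^2
Fd = 0.5*Cd*rho*A*v^2 = 0.5*0.4*1.225*6.36173e-05*557^2 = 4.836 N

4.836 N


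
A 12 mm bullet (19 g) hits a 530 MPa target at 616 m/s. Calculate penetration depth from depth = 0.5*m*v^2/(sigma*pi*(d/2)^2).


A = pi*(d/2)^2 = pi*(12/2)^2 = 113.097 mm^2
E = 0.5*m*v^2 = 0.5*0.019*616^2 = 3604.83 J
depth = E/(sigma*A) = 3604.83 J / (530 MPa * 113.097 mm^2) = 3604.83/(530 * 113.097) m = 0.0601391 m ≈ 60.14 mm

60.14 mm


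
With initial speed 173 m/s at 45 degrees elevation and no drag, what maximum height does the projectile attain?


H = (v0*sin(theta))^2 / (2g) = (173*sin(45°))^2 / (2*9.81) = 762.7 m

762.7 m


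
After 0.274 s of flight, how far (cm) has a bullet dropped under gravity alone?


drop = 0.5*g*t^2 = 0.5*9.81*0.274^2 = 0.368248 m ≈ 36.82 cm

36.82 cm


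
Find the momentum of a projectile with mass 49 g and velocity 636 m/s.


p = m*v = 0.049*636 = 31.16 kg·m/s

31.16 kg·m/s


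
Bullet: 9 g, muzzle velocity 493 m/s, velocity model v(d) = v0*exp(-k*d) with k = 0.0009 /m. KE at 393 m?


v = v0*exp(-k*d) = 493*exp(-0.0009*393) = 346.128 m/s
E = 0.5*m*v^2 = 0.5*0.009*346.128^2 = 539.1 J

539.1 J


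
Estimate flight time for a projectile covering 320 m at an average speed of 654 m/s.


t = d/v = 320/654 = 0.4893 s

0.4893 s


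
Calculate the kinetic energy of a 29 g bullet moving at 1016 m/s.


E = 0.5*m*v^2 = 0.5*0.029*1016^2 = 14968 J

14968 J


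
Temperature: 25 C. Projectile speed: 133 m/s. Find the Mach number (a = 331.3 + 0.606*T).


a = 331.3 + 0.606*(25) = 346.45 m/s
M = v/a = 133/346.45 = 0.3839

0.3839


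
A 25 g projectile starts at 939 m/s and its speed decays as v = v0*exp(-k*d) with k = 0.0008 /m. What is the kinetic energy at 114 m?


v = v0*exp(-k*d) = 939*exp(-0.0008*114) = 857.152 m/s
E = 0.5*m*v^2 = 0.5*0.025*857.152^2 = 9184 J

9184 J


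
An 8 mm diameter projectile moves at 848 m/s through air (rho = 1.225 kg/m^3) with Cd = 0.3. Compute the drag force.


A = pi*(d/2)^2 = pi*(8/2000)^2 = 5.02655e-05 m^2
Fd = 0.5*Cd*rho*A*v^2 = 0.5*0.3*1.225*5.02655e-05*848^2 = 6.642 N

6.642 N


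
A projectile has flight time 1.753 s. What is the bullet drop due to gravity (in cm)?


drop = 0.5*g*t^2 = 0.5*9.81*1.753^2 = 15.0731 m ≈ 1507 cm

1507 cm


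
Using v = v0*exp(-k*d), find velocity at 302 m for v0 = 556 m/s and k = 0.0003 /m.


v = v0*exp(-k*d) = 556*exp(-0.0003*302) = 507.8 m/s

507.8 m/s


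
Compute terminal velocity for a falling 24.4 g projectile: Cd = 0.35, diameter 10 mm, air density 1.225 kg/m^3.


A = pi*(d/2)^2 = pi*(10/2000)^2 = 7.85398e-05 m^2
vt = sqrt(2mg/(Cd*rho*A)) = sqrt(2*0.0244*9.81/(0.35 * 1.225 * 7.85398e-05)) = 119.2 m/s

119.2 m/s


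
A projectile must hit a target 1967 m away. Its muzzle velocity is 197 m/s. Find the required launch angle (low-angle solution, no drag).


sin(2*theta) = R*g/v0^2 = 1967*9.81/197^2 = 0.497211, theta = arcsin(0.497211)/2 = 14.91°

14.91 degrees


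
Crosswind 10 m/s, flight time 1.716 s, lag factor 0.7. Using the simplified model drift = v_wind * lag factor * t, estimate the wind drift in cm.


drift = v_wind * lag * t = 10 * 0.7 * 1.716 = 12.012 m ≈ 1201 cm

1201 cm


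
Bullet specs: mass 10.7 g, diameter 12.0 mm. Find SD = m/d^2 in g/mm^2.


SD = m/d^2 = 10.7/12.0^2 = 0.07431 g/mm^2

0.07431 g/mm^2


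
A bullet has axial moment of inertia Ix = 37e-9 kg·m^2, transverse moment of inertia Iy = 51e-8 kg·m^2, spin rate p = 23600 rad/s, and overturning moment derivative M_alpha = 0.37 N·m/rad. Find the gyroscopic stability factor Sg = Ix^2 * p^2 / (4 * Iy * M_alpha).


Sg = Ix^2 * p^2 / (4 * Iy * M_alpha) = (37e-9)^2 * 23600^2 / (4 * 51e-8 * 0.37) = 1.01

1.01


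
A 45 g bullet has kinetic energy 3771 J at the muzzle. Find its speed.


v = sqrt(2*E/m) = sqrt(2*3771/0.045) = 409.4 m/s

409.4 m/s


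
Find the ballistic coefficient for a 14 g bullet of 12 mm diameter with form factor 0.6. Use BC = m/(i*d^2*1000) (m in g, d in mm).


BC = m/(i*d^2*1000) = 14/(0.6 * 12^2 * 1000) = 0.000162

0.000162


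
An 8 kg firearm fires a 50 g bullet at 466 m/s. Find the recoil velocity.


v_recoil = m_p * v_p / m_gun = 0.05 * 466 / 8 = 2.913 m/s

2.913 m/s


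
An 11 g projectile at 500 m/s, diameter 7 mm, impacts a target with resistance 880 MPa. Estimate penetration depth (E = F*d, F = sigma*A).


A = pi*(d/2)^2 = pi*(7/2)^2 = 38.4845 mm^2
E = 0.5*m*v^2 = 0.5*0.011*500^2 = 1375 J
depth = E/(sigma*A) = 1375 J / (880 MPa * 38.4845 mm^2) = 1375/(880 * 38.4845) m = 0.0406008 m ≈ 40.6 mm

40.6 mm


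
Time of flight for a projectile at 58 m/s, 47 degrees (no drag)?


T = 2*v0*sin(theta)/g = 2*58*sin(47°)/9.81 = 8.648 s

8.648 s


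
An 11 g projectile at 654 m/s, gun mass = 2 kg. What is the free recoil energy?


v_r = m_p*v_p/m_gun = 0.011*654/2 = 3.597 m/s, E_r = 0.5*m_gun*v_r^2 = 0.5*2*3.597^2 = 12.94 J

12.94 J


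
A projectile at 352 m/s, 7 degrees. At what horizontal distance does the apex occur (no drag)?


R = v0^2*sin(2*theta)/g = 352^2*sin(2*7°)/9.81 = 3055.56 m
apex_dist = R/2 = 3055.56/2 = 1528 m

1528 m


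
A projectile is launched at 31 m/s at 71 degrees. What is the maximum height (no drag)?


H = (v0*sin(theta))^2 / (2g) = (31*sin(71°))^2 / (2*9.81) = 43.79 m

43.79 m


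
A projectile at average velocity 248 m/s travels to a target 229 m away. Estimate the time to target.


t = d/v = 229/248 = 0.9234 s

0.9234 s


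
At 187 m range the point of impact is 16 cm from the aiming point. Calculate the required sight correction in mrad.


1 mrad subtends 1 cm per 10 m of range, so adj = error_cm / (dist_m / 10) = 16 / (187/10) = 0.8556 mrad

0.8556 mrad


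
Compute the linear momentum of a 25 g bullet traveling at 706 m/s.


p = m*v = 0.025*706 = 17.65 kg·m/s

17.65 kg·m/s


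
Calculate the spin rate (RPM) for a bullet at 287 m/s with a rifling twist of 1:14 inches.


twist_m = 14*0.0254 = 0.3556 m
spin = v/twist = 287/0.3556 = 807.0866 rev/s
RPM = spin*60 = 807.0866*60 ≈ 48425 RPM

48425 RPM


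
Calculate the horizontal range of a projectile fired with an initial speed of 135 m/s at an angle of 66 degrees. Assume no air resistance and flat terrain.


R = v0^2 * sin(2*theta) / g = 135^2 * sin(2*66°) / 9.81 = 1381 m

1381 m


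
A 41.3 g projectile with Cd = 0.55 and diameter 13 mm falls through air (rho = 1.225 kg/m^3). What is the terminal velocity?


A = pi*(d/2)^2 = pi*(13/2000)^2 = 1.32732e-04 m^2
vt = sqrt(2mg/(Cd*rho*A)) = sqrt(2*0.0413*9.81/(0.55 * 1.225 * 1.32732e-04)) = 95.19 m/s

95.19 m/s


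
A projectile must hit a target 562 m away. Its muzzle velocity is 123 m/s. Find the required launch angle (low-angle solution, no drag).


sin(2*theta) = R*g/v0^2 = 562*9.81/123^2 = 0.364414, theta = arcsin(0.364414)/2 = 10.69°

10.69 degrees


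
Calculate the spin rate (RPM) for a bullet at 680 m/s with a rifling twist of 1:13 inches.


twist_m = 13*0.0254 = 0.3302 m
spin = v/twist = 680/0.3302 = 2059.358 rev/s
RPM = spin*60 = 2059.358*60 ≈ 123561 RPM

123561 RPM


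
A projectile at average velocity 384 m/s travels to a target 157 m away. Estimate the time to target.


t = d/v = 157/384 = 0.4089 s

0.4089 s


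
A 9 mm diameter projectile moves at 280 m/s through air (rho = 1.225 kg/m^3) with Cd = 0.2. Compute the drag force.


A = pi*(d/2)^2 = pi*(9/2000)^2 = 6.36173e-05 m^2
Fd = 0.5*Cd*rho*A*v^2 = 0.5*0.2*1.225*6.36173e-05*280^2 = 0.611 N

0.611 N


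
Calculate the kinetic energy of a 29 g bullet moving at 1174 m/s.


E = 0.5*m*v^2 = 0.5*0.029*1174^2 = 19985 J

19985 J


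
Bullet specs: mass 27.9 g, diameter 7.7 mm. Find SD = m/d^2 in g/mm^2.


SD = m/d^2 = 27.9/7.7^2 = 0.4706 g/mm^2

0.4706 g/mm^2


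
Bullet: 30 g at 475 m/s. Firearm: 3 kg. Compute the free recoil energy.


v_r = m_p*v_p/m_gun = 0.03*475/3 = 4.75 m/s, E_r = 0.5*m_gun*v_r^2 = 0.5*3*4.75^2 = 33.84 J

33.84 J


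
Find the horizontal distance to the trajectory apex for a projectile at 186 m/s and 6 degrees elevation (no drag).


R = v0^2*sin(2*theta)/g = 186^2*sin(2*6°)/9.81 = 733.223 m
apex_dist = R/2 = 733.223/2 = 366.6 m

366.6 m


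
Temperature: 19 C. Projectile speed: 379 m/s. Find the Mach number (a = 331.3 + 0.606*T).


a = 331.3 + 0.606*(19) = 342.814 m/s
M = v/a = 379/342.814 = 1.106

1.106


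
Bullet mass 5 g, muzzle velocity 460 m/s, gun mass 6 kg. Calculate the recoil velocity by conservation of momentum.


v_recoil = m_p * v_p / m_gun = 0.005 * 460 / 6 = 0.3833 m/s

0.3833 m/s


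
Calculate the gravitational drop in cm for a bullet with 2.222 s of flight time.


drop = 0.5*g*t^2 = 0.5*9.81*2.222^2 = 24.2174 m ≈ 2422 cm

2422 cm


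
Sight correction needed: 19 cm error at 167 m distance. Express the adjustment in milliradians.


1 mrad subtends 1 cm per 10 m of range, so adj = error_cm / (dist_m / 10) = 19 / (167/10) = 1.138 mrad

1.138 mrad


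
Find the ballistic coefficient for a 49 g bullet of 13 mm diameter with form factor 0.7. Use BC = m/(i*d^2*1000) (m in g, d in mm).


BC = m/(i*d^2*1000) = 49/(0.7 * 13^2 * 1000) = 0.0004142

0.0004142
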